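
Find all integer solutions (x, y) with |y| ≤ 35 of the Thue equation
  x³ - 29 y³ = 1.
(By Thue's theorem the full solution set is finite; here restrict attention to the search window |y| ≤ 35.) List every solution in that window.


The equation is x³ - 29y³ = 1. For fixed y, x³ = 29·y³ + 1, so a solution requires the RHS to be a perfect cube.
Strategy: iterate y from -35 to 35, compute RHS = 29·y³ + 1, and check whether it is a (positive or negative) perfect cube.
Check small values of y:
  y = 0: RHS = 1 = (1)³ ⇒ x = 1 works.
  y = 1: RHS = 30 is not a perfect cube.
  y = -1: RHS = -28 is not a perfect cube.
  y = 2: RHS = 233 is not a perfect cube.
  y = -2: RHS = -231 is not a perfect cube.
  y = 3: RHS = 784 is not a perfect cube.
  y = -3: RHS = -782 is not a perfect cube.
Continuing the search up to |y| = 35 finds no further solutions beyond those listed.
Collected solutions: (1, 0).

Solutions (with |y| ≤ 35): (1, 0).


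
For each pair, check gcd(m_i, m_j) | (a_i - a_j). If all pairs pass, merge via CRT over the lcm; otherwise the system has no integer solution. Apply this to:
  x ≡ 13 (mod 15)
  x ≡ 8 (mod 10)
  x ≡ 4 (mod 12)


Moduli 15, 10, 12 are not pairwise coprime, so CRT works modulo lcm(m_i) when all pairwise compatibility conditions hold.
Pairwise compatibility: gcd(m_i, m_j) must divide a_i - a_j for every pair.
Merge one congruence at a time:
  Start: x ≡ 13 (mod 15).
  Combine with x ≡ 8 (mod 10): gcd(15, 10) = 5; 8 - 13 = -5, which IS divisible by 5, so compatible.
    Write x = 13 + 15·t and substitute into x ≡ 8 (mod 10): 15·t ≡ 8 − 13 = -5 (mod 10).
    Divide the congruence (and modulus) by g = 5: 3·t ≡ -1 (mod 2).
    Reduce coefficients mod 2: 1·t ≡ 1 (mod 2).
    So t ≡ 1 (mod 2).
    Then x = 13 + 15·1 = 28, valid modulo lcm(15, 10) = 30: x ≡ 28 (mod 30).
  Combine with x ≡ 4 (mod 12): gcd(30, 12) = 6; 4 - 28 = -24, which IS divisible by 6, so compatible.
    Write x = 28 + 30·t and substitute into x ≡ 4 (mod 12): 30·t ≡ 4 − 28 = -24 (mod 12).
    Divide the congruence (and modulus) by g = 6: 5·t ≡ -4 (mod 2).
    Reduce coefficients mod 2: 1·t ≡ 0 (mod 2).
    So t ≡ 0 (mod 2).
    Then x = 28 + 30·0 = 28, valid modulo lcm(30, 12) = 60: x ≡ 28 (mod 60).
Verify: 28 mod 15 = 13, 28 mod 10 = 8, 28 mod 12 = 4.

x ≡ 28 (mod 60).


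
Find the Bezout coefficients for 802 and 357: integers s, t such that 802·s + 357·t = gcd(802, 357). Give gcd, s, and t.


Euclidean algorithm on (802, 357) — divide until remainder is 0:
  802 = 2 · 357 + 88
  357 = 4 · 88 + 5
  88 = 17 · 5 + 3
  5 = 1 · 3 + 2
  3 = 1 · 2 + 1
  2 = 2 · 1 + 0
gcd(802, 357) = 1.
Track Bezout coefficients alongside the remainders: start with r₀ = 802 = a·1 + b·0 (s = 1, t = 0) and r₁ = 357 = a·0 + b·1 (s = 0, t = 1); each new remainder r_{k+1} = r_{k-1} − q_k·r_k inherits s_{k+1} = s_{k-1} − q_k·s_k, t_{k+1} = t_{k-1} − q_k·t_k, so r_k = a·s_k + b·t_k at every step:
  q = 2: r = 88, s = 1 − 2·0 = 1, t = 0 − 2·1 = -2  (check: 802·1 + 357·(-2) = 88)
  q = 4: r = 5, s = 0 − 4·1 = -4, t = 1 − 4·(-2) = 9  (check: 802·(-4) + 357·9 = 5)
  q = 17: r = 3, s = 1 − 17·(-4) = 69, t = -2 − 17·9 = -155  (check: 802·69 + 357·(-155) = 3)
  q = 1: r = 2, s = -4 − 1·69 = -73, t = 9 − 1·(-155) = 164  (check: 802·(-73) + 357·164 = 2)
  q = 1: r = 1, s = 69 − 1·(-73) = 142, t = -155 − 1·164 = -319  (check: 802·142 + 357·(-319) = 1)
The row with r = 1 (the gcd) gives the Bezout coefficients s = 142, t = -319.
Result: 802 · (142) + 357 · (-319) = 1.

gcd(802, 357) = 1; s = 142, t = -319 (check: 802·142 + 357·(-319) = 1).


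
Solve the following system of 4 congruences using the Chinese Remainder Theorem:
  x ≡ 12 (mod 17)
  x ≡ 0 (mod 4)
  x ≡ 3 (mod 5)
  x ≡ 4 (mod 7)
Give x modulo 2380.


Product of moduli M = 17 · 4 · 5 · 7 = 2380.
Merge one congruence at a time:
  Start: x ≡ 12 (mod 17).
  Combine with x ≡ 0 (mod 4); new modulus lcm = 68.
    Write x = 12 + 17·t and substitute into x ≡ 0 (mod 4): 17·t ≡ 0 − 12 = -12 (mod 4).
    Reduce coefficients mod 4: 1·t ≡ 0 (mod 4).
    So t ≡ 0 (mod 4).
    Then x = 12 + 17·0 = 12, valid modulo lcm(17, 4) = 68: x ≡ 12 (mod 68).
  Combine with x ≡ 3 (mod 5); new modulus lcm = 340.
    Write x = 12 + 68·t and substitute into x ≡ 3 (mod 5): 68·t ≡ 3 − 12 = -9 (mod 5).
    Reduce coefficients mod 5: 3·t ≡ 1 (mod 5).
    The inverse of 3 mod 5 is 2 (since 3·2 = 6 = 1·5 + 1), so t ≡ 2·1 = 2 ≡ 2 (mod 5).
    Then x = 12 + 68·2 = 148, valid modulo lcm(68, 5) = 340: x ≡ 148 (mod 340).
  Combine with x ≡ 4 (mod 7); new modulus lcm = 2380.
    Write x = 148 + 340·t and substitute into x ≡ 4 (mod 7): 340·t ≡ 4 − 148 = -144 (mod 7).
    Reduce coefficients mod 7: 4·t ≡ 3 (mod 7).
    The inverse of 4 mod 7 is 2 (since 4·2 = 8 = 1·7 + 1), so t ≡ 2·3 = 6 ≡ 6 (mod 7).
    Then x = 148 + 340·6 = 2188, valid modulo lcm(340, 7) = 2380: x ≡ 2188 (mod 2380).
Verify against each original: 2188 mod 17 = 12, 2188 mod 4 = 0, 2188 mod 5 = 3, 2188 mod 7 = 4.

x ≡ 2188 (mod 2380).


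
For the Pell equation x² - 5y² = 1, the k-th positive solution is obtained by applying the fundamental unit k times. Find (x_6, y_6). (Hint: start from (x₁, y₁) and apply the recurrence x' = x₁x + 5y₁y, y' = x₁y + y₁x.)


Step 1: Find the fundamental solution (x₁, y₁) of x² - 5y² = 1.
  Expand √5 as a continued fraction. a₀ = ⌊√5⌋ = 2; iterate m_{k+1} = d_k·a_k − m_k, d_{k+1} = (5 − m_{k+1}²)/d_k, a_{k+1} = ⌊(a₀ + m_{k+1})/d_{k+1}⌋ (starting m₀ = 0, d₀ = 1), with convergents p_k = a_k·p_{k-1} + p_{k-2}, q_k = a_k·q_{k-1} + q_{k-2} (p₋₁ = 1, q₋₁ = 0):
  k = 0: a₀ = 2; p₀/q₀ = 2/1; p₀² − 5·q₀² = 4 − 5 = -1.
  k = 1: m = 2, d = 1, a = ⌊(2 + 2)/1⌋ = 4; p/q = (4·2 + 1)/(4·1 + 0) = 9/4; p² − 5·q² = 81 − 80 = 1.
  The first convergent with p² − 5·q² = 1 gives the fundamental solution (x₁, y₁) = (9, 4).
Step 2: Apply the recurrence (x_{n+1}, y_{n+1}) = (x₁x_n + 5y₁y_n, x₁y_n + y₁x_n) repeatedly.
  From (x_1, y_1) = (9, 4): x_2 = 9·9 + 5·4·4 = 161; y_2 = 9·4 + 4·9 = 72.
  From (x_2, y_2) = (161, 72): x_3 = 9·161 + 5·4·72 = 2889; y_3 = 9·72 + 4·161 = 1292.
  From (x_3, y_3) = (2889, 1292): x_4 = 9·2889 + 5·4·1292 = 51841; y_4 = 9·1292 + 4·2889 = 23184.
  From (x_4, y_4) = (51841, 23184): x_5 = 9·51841 + 5·4·23184 = 930249; y_5 = 9·23184 + 4·51841 = 416020.
  From (x_5, y_5) = (930249, 416020): x_6 = 9·930249 + 5·4·416020 = 16692641; y_6 = 9·416020 + 4·930249 = 7465176.
Step 3: Verify x_6² - 5·y_6² = 278644263554881 - 278644263554880 = 1 (should be 1). ✓

(x_1, y_1) = (9, 4); (x_6, y_6) = (16692641, 7465176).


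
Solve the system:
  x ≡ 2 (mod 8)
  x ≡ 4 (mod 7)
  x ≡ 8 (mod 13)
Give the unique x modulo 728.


Moduli 8, 7, 13 are pairwise coprime; by CRT there is a unique solution modulo M = 8 · 7 · 13 = 728.
Solve pairwise, accumulating the modulus:
  Start with x ≡ 2 (mod 8).
  Combine with x ≡ 4 (mod 7): since gcd(8, 7) = 1, we get a unique residue mod 56.
    Write x = 2 + 8·t and substitute into x ≡ 4 (mod 7): 8·t ≡ 4 − 2 = 2 (mod 7).
    Reduce coefficients mod 7: 1·t ≡ 2 (mod 7).
    So t ≡ 2 (mod 7).
    Then x = 2 + 8·2 = 18, valid modulo lcm(8, 7) = 56: x ≡ 18 (mod 56).
  Combine with x ≡ 8 (mod 13): since gcd(56, 13) = 1, we get a unique residue mod 728.
    Write x = 18 + 56·t and substitute into x ≡ 8 (mod 13): 56·t ≡ 8 − 18 = -10 (mod 13).
    Reduce coefficients mod 13: 4·t ≡ 3 (mod 13).
    The inverse of 4 mod 13 is 10 (since 4·10 = 40 = 3·13 + 1), so t ≡ 10·3 = 30 ≡ 4 (mod 13).
    Then x = 18 + 56·4 = 242, valid modulo lcm(56, 13) = 728: x ≡ 242 (mod 728).
Verify: 242 mod 8 = 2 ✓, 242 mod 7 = 4 ✓, 242 mod 13 = 8 ✓.

x ≡ 242 (mod 728).


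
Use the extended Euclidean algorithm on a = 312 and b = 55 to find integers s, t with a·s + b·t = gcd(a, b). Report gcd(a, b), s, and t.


Euclidean algorithm on (312, 55) — divide until remainder is 0:
  312 = 5 · 55 + 37
  55 = 1 · 37 + 18
  37 = 2 · 18 + 1
  18 = 18 · 1 + 0
gcd(312, 55) = 1.
Track Bezout coefficients alongside the remainders: start with r₀ = 312 = a·1 + b·0 (s = 1, t = 0) and r₁ = 55 = a·0 + b·1 (s = 0, t = 1); each new remainder r_{k+1} = r_{k-1} − q_k·r_k inherits s_{k+1} = s_{k-1} − q_k·s_k, t_{k+1} = t_{k-1} − q_k·t_k, so r_k = a·s_k + b·t_k at every step:
  q = 5: r = 37, s = 1 − 5·0 = 1, t = 0 − 5·1 = -5  (check: 312·1 + 55·(-5) = 37)
  q = 1: r = 18, s = 0 − 1·1 = -1, t = 1 − 1·(-5) = 6  (check: 312·(-1) + 55·6 = 18)
  q = 2: r = 1, s = 1 − 2·(-1) = 3, t = -5 − 2·6 = -17  (check: 312·3 + 55·(-17) = 1)
The row with r = 1 (the gcd) gives the Bezout coefficients s = 3, t = -17.
Result: 312 · (3) + 55 · (-17) = 1.

gcd(312, 55) = 1; s = 3, t = -17 (check: 312·3 + 55·(-17) = 1).


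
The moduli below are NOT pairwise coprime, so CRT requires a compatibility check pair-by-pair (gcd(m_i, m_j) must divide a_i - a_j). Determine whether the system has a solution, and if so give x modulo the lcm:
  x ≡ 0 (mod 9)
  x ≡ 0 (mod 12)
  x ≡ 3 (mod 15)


Moduli 9, 12, 15 are not pairwise coprime, so CRT works modulo lcm(m_i) when all pairwise compatibility conditions hold.
Pairwise compatibility: gcd(m_i, m_j) must divide a_i - a_j for every pair.
Merge one congruence at a time:
  Start: x ≡ 0 (mod 9).
  Combine with x ≡ 0 (mod 12): gcd(9, 12) = 3; 0 - 0 = 0, which IS divisible by 3, so compatible.
    Write x = 0 + 9·t and substitute into x ≡ 0 (mod 12): 9·t ≡ 0 − 0 = 0 (mod 12).
    Divide the congruence (and modulus) by g = 3: 3·t ≡ 0 (mod 4).
    The inverse of 3 mod 4 is 3 (since 3·3 = 9 = 2·4 + 1), so t ≡ 3·0 = 0 ≡ 0 (mod 4).
    Then x = 0 + 9·0 = 0, valid modulo lcm(9, 12) = 36: x ≡ 0 (mod 36).
  Combine with x ≡ 3 (mod 15): gcd(36, 15) = 3; 3 - 0 = 3, which IS divisible by 3, so compatible.
    Write x = 0 + 36·t and substitute into x ≡ 3 (mod 15): 36·t ≡ 3 − 0 = 3 (mod 15).
    Divide the congruence (and modulus) by g = 3: 12·t ≡ 1 (mod 5).
    Reduce coefficients mod 5: 2·t ≡ 1 (mod 5).
    The inverse of 2 mod 5 is 3 (since 2·3 = 6 = 1·5 + 1), so t ≡ 3·1 = 3 ≡ 3 (mod 5).
    Then x = 0 + 36·3 = 108, valid modulo lcm(36, 15) = 180: x ≡ 108 (mod 180).
Verify: 108 mod 9 = 0, 108 mod 12 = 0, 108 mod 15 = 3.

x ≡ 108 (mod 180).


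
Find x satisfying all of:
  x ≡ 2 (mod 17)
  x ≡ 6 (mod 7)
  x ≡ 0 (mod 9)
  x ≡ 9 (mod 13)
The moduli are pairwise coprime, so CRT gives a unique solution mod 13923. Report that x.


Product of moduli M = 17 · 7 · 9 · 13 = 13923.
Merge one congruence at a time:
  Start: x ≡ 2 (mod 17).
  Combine with x ≡ 6 (mod 7); new modulus lcm = 119.
    Write x = 2 + 17·t and substitute into x ≡ 6 (mod 7): 17·t ≡ 6 − 2 = 4 (mod 7).
    Reduce coefficients mod 7: 3·t ≡ 4 (mod 7).
    The inverse of 3 mod 7 is 5 (since 3·5 = 15 = 2·7 + 1), so t ≡ 5·4 = 20 ≡ 6 (mod 7).
    Then x = 2 + 17·6 = 104, valid modulo lcm(17, 7) = 119: x ≡ 104 (mod 119).
  Combine with x ≡ 0 (mod 9); new modulus lcm = 1071.
    Write x = 104 + 119·t and substitute into x ≡ 0 (mod 9): 119·t ≡ 0 − 104 = -104 (mod 9).
    Reduce coefficients mod 9: 2·t ≡ 4 (mod 9).
    The inverse of 2 mod 9 is 5 (since 2·5 = 10 = 1·9 + 1), so t ≡ 5·4 = 20 ≡ 2 (mod 9).
    Then x = 104 + 119·2 = 342, valid modulo lcm(119, 9) = 1071: x ≡ 342 (mod 1071).
  Combine with x ≡ 9 (mod 13); new modulus lcm = 13923.
    Write x = 342 + 1071·t and substitute into x ≡ 9 (mod 13): 1071·t ≡ 9 − 342 = -333 (mod 13).
    Reduce coefficients mod 13: 5·t ≡ 5 (mod 13).
    The inverse of 5 mod 13 is 8 (since 5·8 = 40 = 3·13 + 1), so t ≡ 8·5 = 40 ≡ 1 (mod 13).
    Then x = 342 + 1071·1 = 1413, valid modulo lcm(1071, 13) = 13923: x ≡ 1413 (mod 13923).
Verify against each original: 1413 mod 17 = 2, 1413 mod 7 = 6, 1413 mod 9 = 0, 1413 mod 13 = 9.

x ≡ 1413 (mod 13923).


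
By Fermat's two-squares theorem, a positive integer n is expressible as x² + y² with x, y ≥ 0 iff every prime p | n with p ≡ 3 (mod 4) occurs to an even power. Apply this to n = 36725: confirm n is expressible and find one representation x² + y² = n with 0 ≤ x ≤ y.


Step 1: Factor n = 36725 = 5^2 · 13 · 113.
Step 2: Check the mod-4 condition on each prime factor: 5 ≡ 1 (mod 4), exponent 2; 13 ≡ 1 (mod 4), exponent 1; 113 ≡ 1 (mod 4), exponent 1.
All primes ≡ 3 (mod 4) appear to even exponent (or don't appear), so by the two-squares theorem n IS expressible as a sum of two squares.
Step 3: Build a representation. Group n = k² · m with k = 5 and m = 13 · 113 = 1469 (a product of primes ≡ 1 (mod 4)); a representation of m scales to one of n via (k·x)² + (k·y)² = k²(x² + y²). Each prime p ≡ 1 (mod 4) is itself a sum of two squares; find a² by testing p − a² for a perfect square:
  13: 13 − 1² = 12, 13 − 2² = 9 = 3² ⇒ 13 = 2² + 3².
  113: 113 − 1² = 112, 113 − 2² = 109, 113 − 3² = 104, 113 − 4² = 97, 113 − 5² = 88, 113 − 6² = 77, 113 − 7² = 64 = 8² ⇒ 113 = 7² + 8².
  Combine using the Brahmagupta–Fibonacci identity (a² + b²)(c² + d²) = (ac − bd)² + (ad + bc)² = (ac + bd)² + (ad − bc)²:
  13 · 113 = 1469: from (2² + 3²)(7² + 8²), take (2·7 − 3·8, 2·8 + 3·7) = (14 − 24, 16 + 21) = (-10, 37); dropping signs (only squares matter) gives (10, 37); check 10² + 37² = 100 + 1369 = 1469 ✓.
  Scale by k = 5: (5·10, 5·37) = (50, 185).
Step 4: Order so x ≤ y and verify: 50² + 185² = 2500 + 34225 = 36725 = n. ✓

n = 36725 = 50² + 185² (one valid representation with x ≤ y).


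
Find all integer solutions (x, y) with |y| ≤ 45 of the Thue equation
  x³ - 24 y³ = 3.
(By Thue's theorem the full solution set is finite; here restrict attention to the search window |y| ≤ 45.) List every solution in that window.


The equation is x³ - 24y³ = 3. For fixed y, x³ = 24·y³ + 3, so a solution requires the RHS to be a perfect cube.
Strategy: iterate y from -45 to 45, compute RHS = 24·y³ + 3, and check whether it is a (positive or negative) perfect cube.
Check small values of y:
  y = 0: RHS = 3 is not a perfect cube.
  y = 1: RHS = 27 = (3)³ ⇒ x = 3 works.
  y = -1: RHS = -21 is not a perfect cube.
  y = 2: RHS = 195 is not a perfect cube.
  y = -2: RHS = -189 is not a perfect cube.
  y = 3: RHS = 651 is not a perfect cube.
  y = -3: RHS = -645 is not a perfect cube.
Continuing the search up to |y| = 45 finds no further solutions beyond those listed.
Collected solutions: (3, 1).

Solutions (with |y| ≤ 45): (3, 1).


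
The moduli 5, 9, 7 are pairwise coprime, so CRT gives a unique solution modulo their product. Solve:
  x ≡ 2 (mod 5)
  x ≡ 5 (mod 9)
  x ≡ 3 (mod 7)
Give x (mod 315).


Moduli 5, 9, 7 are pairwise coprime; by CRT there is a unique solution modulo M = 5 · 9 · 7 = 315.
Solve pairwise, accumulating the modulus:
  Start with x ≡ 2 (mod 5).
  Combine with x ≡ 5 (mod 9): since gcd(5, 9) = 1, we get a unique residue mod 45.
    Write x = 2 + 5·t and substitute into x ≡ 5 (mod 9): 5·t ≡ 5 − 2 = 3 (mod 9).
    The inverse of 5 mod 9 is 2 (since 5·2 = 10 = 1·9 + 1), so t ≡ 2·3 = 6 ≡ 6 (mod 9).
    Then x = 2 + 5·6 = 32, valid modulo lcm(5, 9) = 45: x ≡ 32 (mod 45).
  Combine with x ≡ 3 (mod 7): since gcd(45, 7) = 1, we get a unique residue mod 315.
    Write x = 32 + 45·t and substitute into x ≡ 3 (mod 7): 45·t ≡ 3 − 32 = -29 (mod 7).
    Reduce coefficients mod 7: 3·t ≡ 6 (mod 7).
    The inverse of 3 mod 7 is 5 (since 3·5 = 15 = 2·7 + 1), so t ≡ 5·6 = 30 ≡ 2 (mod 7).
    Then x = 32 + 45·2 = 122, valid modulo lcm(45, 7) = 315: x ≡ 122 (mod 315).
Verify: 122 mod 5 = 2 ✓, 122 mod 9 = 5 ✓, 122 mod 7 = 3 ✓.

x ≡ 122 (mod 315).


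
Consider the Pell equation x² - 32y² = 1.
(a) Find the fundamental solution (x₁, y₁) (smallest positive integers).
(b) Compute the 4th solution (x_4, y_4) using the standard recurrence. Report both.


Step 1: Find the fundamental solution (x₁, y₁) of x² - 32y² = 1.
  Expand √32 as a continued fraction. a₀ = ⌊√32⌋ = 5; iterate m_{k+1} = d_k·a_k − m_k, d_{k+1} = (32 − m_{k+1}²)/d_k, a_{k+1} = ⌊(a₀ + m_{k+1})/d_{k+1}⌋ (starting m₀ = 0, d₀ = 1), with convergents p_k = a_k·p_{k-1} + p_{k-2}, q_k = a_k·q_{k-1} + q_{k-2} (p₋₁ = 1, q₋₁ = 0):
  k = 0: a₀ = 5; p₀/q₀ = 5/1; p₀² − 32·q₀² = 25 − 32 = -7.
  k = 1: m = 5, d = 7, a = ⌊(5 + 5)/7⌋ = 1; p/q = (1·5 + 1)/(1·1 + 0) = 6/1; p² − 32·q² = 36 − 32 = 4.
  k = 2: m = 2, d = 4, a = ⌊(5 + 2)/4⌋ = 1; p/q = (1·6 + 5)/(1·1 + 1) = 11/2; p² − 32·q² = 121 − 128 = -7.
  k = 3: m = 2, d = 7, a = ⌊(5 + 2)/7⌋ = 1; p/q = (1·11 + 6)/(1·2 + 1) = 17/3; p² − 32·q² = 289 − 288 = 1.
  The first convergent with p² − 32·q² = 1 gives the fundamental solution (x₁, y₁) = (17, 3).
Step 2: Apply the recurrence (x_{n+1}, y_{n+1}) = (x₁x_n + 32y₁y_n, x₁y_n + y₁x_n) repeatedly.
  From (x_1, y_1) = (17, 3): x_2 = 17·17 + 32·3·3 = 577; y_2 = 17·3 + 3·17 = 102.
  From (x_2, y_2) = (577, 102): x_3 = 17·577 + 32·3·102 = 19601; y_3 = 17·102 + 3·577 = 3465.
  From (x_3, y_3) = (19601, 3465): x_4 = 17·19601 + 32·3·3465 = 665857; y_4 = 17·3465 + 3·19601 = 117708.
Step 3: Verify x_4² - 32·y_4² = 443365544449 - 443365544448 = 1 (should be 1). ✓

(x_1, y_1) = (17, 3); (x_4, y_4) = (665857, 117708).


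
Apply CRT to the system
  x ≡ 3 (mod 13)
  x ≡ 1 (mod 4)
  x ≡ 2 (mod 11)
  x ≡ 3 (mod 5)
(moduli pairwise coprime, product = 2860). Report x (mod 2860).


Product of moduli M = 13 · 4 · 11 · 5 = 2860.
Merge one congruence at a time:
  Start: x ≡ 3 (mod 13).
  Combine with x ≡ 1 (mod 4); new modulus lcm = 52.
    Write x = 3 + 13·t and substitute into x ≡ 1 (mod 4): 13·t ≡ 1 − 3 = -2 (mod 4).
    Reduce coefficients mod 4: 1·t ≡ 2 (mod 4).
    So t ≡ 2 (mod 4).
    Then x = 3 + 13·2 = 29, valid modulo lcm(13, 4) = 52: x ≡ 29 (mod 52).
  Combine with x ≡ 2 (mod 11); new modulus lcm = 572.
    Write x = 29 + 52·t and substitute into x ≡ 2 (mod 11): 52·t ≡ 2 − 29 = -27 (mod 11).
    Reduce coefficients mod 11: 8·t ≡ 6 (mod 11).
    The inverse of 8 mod 11 is 7 (since 8·7 = 56 = 5·11 + 1), so t ≡ 7·6 = 42 ≡ 9 (mod 11).
    Then x = 29 + 52·9 = 497, valid modulo lcm(52, 11) = 572: x ≡ 497 (mod 572).
  Combine with x ≡ 3 (mod 5); new modulus lcm = 2860.
    Write x = 497 + 572·t and substitute into x ≡ 3 (mod 5): 572·t ≡ 3 − 497 = -494 (mod 5).
    Reduce coefficients mod 5: 2·t ≡ 1 (mod 5).
    The inverse of 2 mod 5 is 3 (since 2·3 = 6 = 1·5 + 1), so t ≡ 3·1 = 3 ≡ 3 (mod 5).
    Then x = 497 + 572·3 = 2213, valid modulo lcm(572, 5) = 2860: x ≡ 2213 (mod 2860).
Verify against each original: 2213 mod 13 = 3, 2213 mod 4 = 1, 2213 mod 11 = 2, 2213 mod 5 = 3.

x ≡ 2213 (mod 2860).


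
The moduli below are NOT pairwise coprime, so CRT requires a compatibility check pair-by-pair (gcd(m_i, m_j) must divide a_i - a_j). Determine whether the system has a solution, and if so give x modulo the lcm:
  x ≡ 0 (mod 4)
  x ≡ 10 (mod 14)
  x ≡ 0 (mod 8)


Moduli 4, 14, 8 are not pairwise coprime, so CRT works modulo lcm(m_i) when all pairwise compatibility conditions hold.
Pairwise compatibility: gcd(m_i, m_j) must divide a_i - a_j for every pair.
Merge one congruence at a time:
  Start: x ≡ 0 (mod 4).
  Combine with x ≡ 10 (mod 14): gcd(4, 14) = 2; 10 - 0 = 10, which IS divisible by 2, so compatible.
    Write x = 0 + 4·t and substitute into x ≡ 10 (mod 14): 4·t ≡ 10 − 0 = 10 (mod 14).
    Divide the congruence (and modulus) by g = 2: 2·t ≡ 5 (mod 7).
    The inverse of 2 mod 7 is 4 (since 2·4 = 8 = 1·7 + 1), so t ≡ 4·5 = 20 ≡ 6 (mod 7).
    Then x = 0 + 4·6 = 24, valid modulo lcm(4, 14) = 28: x ≡ 24 (mod 28).
  Combine with x ≡ 0 (mod 8): gcd(28, 8) = 4; 0 - 24 = -24, which IS divisible by 4, so compatible.
    Write x = 24 + 28·t and substitute into x ≡ 0 (mod 8): 28·t ≡ 0 − 24 = -24 (mod 8).
    Divide the congruence (and modulus) by g = 4: 7·t ≡ -6 (mod 2).
    Reduce coefficients mod 2: 1·t ≡ 0 (mod 2).
    So t ≡ 0 (mod 2).
    Then x = 24 + 28·0 = 24, valid modulo lcm(28, 8) = 56: x ≡ 24 (mod 56).
Verify: 24 mod 4 = 0, 24 mod 14 = 10, 24 mod 8 = 0.

x ≡ 24 (mod 56).


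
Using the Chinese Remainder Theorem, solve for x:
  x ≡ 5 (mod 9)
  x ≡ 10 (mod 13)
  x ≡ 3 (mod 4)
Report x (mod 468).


Moduli 9, 13, 4 are pairwise coprime; by CRT there is a unique solution modulo M = 9 · 13 · 4 = 468.
Solve pairwise, accumulating the modulus:
  Start with x ≡ 5 (mod 9).
  Combine with x ≡ 10 (mod 13): since gcd(9, 13) = 1, we get a unique residue mod 117.
    Write x = 5 + 9·t and substitute into x ≡ 10 (mod 13): 9·t ≡ 10 − 5 = 5 (mod 13).
    The inverse of 9 mod 13 is 3 (since 9·3 = 27 = 2·13 + 1), so t ≡ 3·5 = 15 ≡ 2 (mod 13).
    Then x = 5 + 9·2 = 23, valid modulo lcm(9, 13) = 117: x ≡ 23 (mod 117).
  Combine with x ≡ 3 (mod 4): since gcd(117, 4) = 1, we get a unique residue mod 468.
    Write x = 23 + 117·t and substitute into x ≡ 3 (mod 4): 117·t ≡ 3 − 23 = -20 (mod 4).
    Reduce coefficients mod 4: 1·t ≡ 0 (mod 4).
    So t ≡ 0 (mod 4).
    Then x = 23 + 117·0 = 23, valid modulo lcm(117, 4) = 468: x ≡ 23 (mod 468).
Verify: 23 mod 9 = 5 ✓, 23 mod 13 = 10 ✓, 23 mod 4 = 3 ✓.

x ≡ 23 (mod 468).


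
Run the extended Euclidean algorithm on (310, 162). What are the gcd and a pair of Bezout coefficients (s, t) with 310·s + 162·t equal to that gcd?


Euclidean algorithm on (310, 162) — divide until remainder is 0:
  310 = 1 · 162 + 148
  162 = 1 · 148 + 14
  148 = 10 · 14 + 8
  14 = 1 · 8 + 6
  8 = 1 · 6 + 2
  6 = 3 · 2 + 0
gcd(310, 162) = 2.
Track Bezout coefficients alongside the remainders: start with r₀ = 310 = a·1 + b·0 (s = 1, t = 0) and r₁ = 162 = a·0 + b·1 (s = 0, t = 1); each new remainder r_{k+1} = r_{k-1} − q_k·r_k inherits s_{k+1} = s_{k-1} − q_k·s_k, t_{k+1} = t_{k-1} − q_k·t_k, so r_k = a·s_k + b·t_k at every step:
  q = 1: r = 148, s = 1 − 1·0 = 1, t = 0 − 1·1 = -1  (check: 310·1 + 162·(-1) = 148)
  q = 1: r = 14, s = 0 − 1·1 = -1, t = 1 − 1·(-1) = 2  (check: 310·(-1) + 162·2 = 14)
  q = 10: r = 8, s = 1 − 10·(-1) = 11, t = -1 − 10·2 = -21  (check: 310·11 + 162·(-21) = 8)
  q = 1: r = 6, s = -1 − 1·11 = -12, t = 2 − 1·(-21) = 23  (check: 310·(-12) + 162·23 = 6)
  q = 1: r = 2, s = 11 − 1·(-12) = 23, t = -21 − 1·23 = -44  (check: 310·23 + 162·(-44) = 2)
The row with r = 2 (the gcd) gives the Bezout coefficients s = 23, t = -44.
Result: 310 · (23) + 162 · (-44) = 2.

gcd(310, 162) = 2; s = 23, t = -44 (check: 310·23 + 162·(-44) = 2).


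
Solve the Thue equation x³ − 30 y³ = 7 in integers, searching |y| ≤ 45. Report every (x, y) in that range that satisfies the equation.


The equation is x³ - 30y³ = 7. For fixed y, x³ = 30·y³ + 7, so a solution requires the RHS to be a perfect cube.
Strategy: iterate y from -45 to 45, compute RHS = 30·y³ + 7, and check whether it is a (positive or negative) perfect cube.
Check small values of y:
  y = 0: RHS = 7 is not a perfect cube.
  y = 1: RHS = 37 is not a perfect cube.
  y = -1: RHS = -23 is not a perfect cube.
  y = 2: RHS = 247 is not a perfect cube.
  y = -2: RHS = -233 is not a perfect cube.
  y = 3: RHS = 817 is not a perfect cube.
  y = -3: RHS = -803 is not a perfect cube.
Continuing the search up to |y| = 45 finds no solutions either.
No (x, y) in the scanned range satisfies the equation.

No integer solutions with |y| ≤ 45.


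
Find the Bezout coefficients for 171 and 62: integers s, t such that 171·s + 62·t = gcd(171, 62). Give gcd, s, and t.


Euclidean algorithm on (171, 62) — divide until remainder is 0:
  171 = 2 · 62 + 47
  62 = 1 · 47 + 15
  47 = 3 · 15 + 2
  15 = 7 · 2 + 1
  2 = 2 · 1 + 0
gcd(171, 62) = 1.
Track Bezout coefficients alongside the remainders: start with r₀ = 171 = a·1 + b·0 (s = 1, t = 0) and r₁ = 62 = a·0 + b·1 (s = 0, t = 1); each new remainder r_{k+1} = r_{k-1} − q_k·r_k inherits s_{k+1} = s_{k-1} − q_k·s_k, t_{k+1} = t_{k-1} − q_k·t_k, so r_k = a·s_k + b·t_k at every step:
  q = 2: r = 47, s = 1 − 2·0 = 1, t = 0 − 2·1 = -2  (check: 171·1 + 62·(-2) = 47)
  q = 1: r = 15, s = 0 − 1·1 = -1, t = 1 − 1·(-2) = 3  (check: 171·(-1) + 62·3 = 15)
  q = 3: r = 2, s = 1 − 3·(-1) = 4, t = -2 − 3·3 = -11  (check: 171·4 + 62·(-11) = 2)
  q = 7: r = 1, s = -1 − 7·4 = -29, t = 3 − 7·(-11) = 80  (check: 171·(-29) + 62·80 = 1)
The row with r = 1 (the gcd) gives the Bezout coefficients s = -29, t = 80.
Result: 171 · (-29) + 62 · (80) = 1.

gcd(171, 62) = 1; s = -29, t = 80 (check: 171·(-29) + 62·80 = 1).


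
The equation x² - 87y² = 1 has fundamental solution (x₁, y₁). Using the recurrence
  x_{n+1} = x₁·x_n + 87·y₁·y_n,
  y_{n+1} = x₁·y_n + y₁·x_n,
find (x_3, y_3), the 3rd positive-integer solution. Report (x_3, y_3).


Step 1: Find the fundamental solution (x₁, y₁) of x² - 87y² = 1.
  Expand √87 as a continued fraction. a₀ = ⌊√87⌋ = 9; iterate m_{k+1} = d_k·a_k − m_k, d_{k+1} = (87 − m_{k+1}²)/d_k, a_{k+1} = ⌊(a₀ + m_{k+1})/d_{k+1}⌋ (starting m₀ = 0, d₀ = 1), with convergents p_k = a_k·p_{k-1} + p_{k-2}, q_k = a_k·q_{k-1} + q_{k-2} (p₋₁ = 1, q₋₁ = 0):
  k = 0: a₀ = 9; p₀/q₀ = 9/1; p₀² − 87·q₀² = 81 − 87 = -6.
  k = 1: m = 9, d = 6, a = ⌊(9 + 9)/6⌋ = 3; p/q = (3·9 + 1)/(3·1 + 0) = 28/3; p² − 87·q² = 784 − 783 = 1.
  The first convergent with p² − 87·q² = 1 gives the fundamental solution (x₁, y₁) = (28, 3).
Step 2: Apply the recurrence (x_{n+1}, y_{n+1}) = (x₁x_n + 87y₁y_n, x₁y_n + y₁x_n) repeatedly.
  From (x_1, y_1) = (28, 3): x_2 = 28·28 + 87·3·3 = 1567; y_2 = 28·3 + 3·28 = 168.
  From (x_2, y_2) = (1567, 168): x_3 = 28·1567 + 87·3·168 = 87724; y_3 = 28·168 + 3·1567 = 9405.
Step 3: Verify x_3² - 87·y_3² = 7695500176 - 7695500175 = 1 (should be 1). ✓

(x_1, y_1) = (28, 3); (x_3, y_3) = (87724, 9405).


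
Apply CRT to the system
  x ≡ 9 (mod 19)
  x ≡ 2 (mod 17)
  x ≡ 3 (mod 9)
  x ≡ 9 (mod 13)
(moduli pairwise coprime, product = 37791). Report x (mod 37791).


Product of moduli M = 19 · 17 · 9 · 13 = 37791.
Merge one congruence at a time:
  Start: x ≡ 9 (mod 19).
  Combine with x ≡ 2 (mod 17); new modulus lcm = 323.
    Write x = 9 + 19·t and substitute into x ≡ 2 (mod 17): 19·t ≡ 2 − 9 = -7 (mod 17).
    Reduce coefficients mod 17: 2·t ≡ 10 (mod 17).
    The inverse of 2 mod 17 is 9 (since 2·9 = 18 = 1·17 + 1), so t ≡ 9·10 = 90 ≡ 5 (mod 17).
    Then x = 9 + 19·5 = 104, valid modulo lcm(19, 17) = 323: x ≡ 104 (mod 323).
  Combine with x ≡ 3 (mod 9); new modulus lcm = 2907.
    Write x = 104 + 323·t and substitute into x ≡ 3 (mod 9): 323·t ≡ 3 − 104 = -101 (mod 9).
    Reduce coefficients mod 9: 8·t ≡ 7 (mod 9).
    The inverse of 8 mod 9 is 8 (since 8·8 = 64 = 7·9 + 1), so t ≡ 8·7 = 56 ≡ 2 (mod 9).
    Then x = 104 + 323·2 = 750, valid modulo lcm(323, 9) = 2907: x ≡ 750 (mod 2907).
  Combine with x ≡ 9 (mod 13); new modulus lcm = 37791.
    Write x = 750 + 2907·t and substitute into x ≡ 9 (mod 13): 2907·t ≡ 9 − 750 = -741 (mod 13).
    Reduce coefficients mod 13: 8·t ≡ 0 (mod 13).
    The inverse of 8 mod 13 is 5 (since 8·5 = 40 = 3·13 + 1), so t ≡ 5·0 = 0 ≡ 0 (mod 13).
    Then x = 750 + 2907·0 = 750, valid modulo lcm(2907, 13) = 37791: x ≡ 750 (mod 37791).
Verify against each original: 750 mod 19 = 9, 750 mod 17 = 2, 750 mod 9 = 3, 750 mod 13 = 9.

x ≡ 750 (mod 37791).


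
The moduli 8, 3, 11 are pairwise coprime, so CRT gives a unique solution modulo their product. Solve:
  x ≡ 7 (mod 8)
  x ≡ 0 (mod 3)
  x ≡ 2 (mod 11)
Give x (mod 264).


Moduli 8, 3, 11 are pairwise coprime; by CRT there is a unique solution modulo M = 8 · 3 · 11 = 264.
Solve pairwise, accumulating the modulus:
  Start with x ≡ 7 (mod 8).
  Combine with x ≡ 0 (mod 3): since gcd(8, 3) = 1, we get a unique residue mod 24.
    Write x = 7 + 8·t and substitute into x ≡ 0 (mod 3): 8·t ≡ 0 − 7 = -7 (mod 3).
    Reduce coefficients mod 3: 2·t ≡ 2 (mod 3).
    The inverse of 2 mod 3 is 2 (since 2·2 = 4 = 1·3 + 1), so t ≡ 2·2 = 4 ≡ 1 (mod 3).
    Then x = 7 + 8·1 = 15, valid modulo lcm(8, 3) = 24: x ≡ 15 (mod 24).
  Combine with x ≡ 2 (mod 11): since gcd(24, 11) = 1, we get a unique residue mod 264.
    Write x = 15 + 24·t and substitute into x ≡ 2 (mod 11): 24·t ≡ 2 − 15 = -13 (mod 11).
    Reduce coefficients mod 11: 2·t ≡ 9 (mod 11).
    The inverse of 2 mod 11 is 6 (since 2·6 = 12 = 1·11 + 1), so t ≡ 6·9 = 54 ≡ 10 (mod 11).
    Then x = 15 + 24·10 = 255, valid modulo lcm(24, 11) = 264: x ≡ 255 (mod 264).
Verify: 255 mod 8 = 7 ✓, 255 mod 3 = 0 ✓, 255 mod 11 = 2 ✓.

x ≡ 255 (mod 264).


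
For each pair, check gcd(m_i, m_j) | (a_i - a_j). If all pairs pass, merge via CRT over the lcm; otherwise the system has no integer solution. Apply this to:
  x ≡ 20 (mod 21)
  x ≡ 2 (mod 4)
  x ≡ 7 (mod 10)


Moduli 21, 4, 10 are not pairwise coprime, so CRT works modulo lcm(m_i) when all pairwise compatibility conditions hold.
Pairwise compatibility: gcd(m_i, m_j) must divide a_i - a_j for every pair.
Merge one congruence at a time:
  Start: x ≡ 20 (mod 21).
  Combine with x ≡ 2 (mod 4): gcd(21, 4) = 1; 2 - 20 = -18, which IS divisible by 1, so compatible.
    Write x = 20 + 21·t and substitute into x ≡ 2 (mod 4): 21·t ≡ 2 − 20 = -18 (mod 4).
    Reduce coefficients mod 4: 1·t ≡ 2 (mod 4).
    So t ≡ 2 (mod 4).
    Then x = 20 + 21·2 = 62, valid modulo lcm(21, 4) = 84: x ≡ 62 (mod 84).
  Combine with x ≡ 7 (mod 10): gcd(84, 10) = 2, and 7 - 62 = -55 is NOT divisible by 2.
    ⇒ system is inconsistent (no integer solution).

No solution (the system is inconsistent).


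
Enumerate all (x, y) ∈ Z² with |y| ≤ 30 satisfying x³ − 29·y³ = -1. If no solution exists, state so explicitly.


The equation is x³ - 29y³ = -1. For fixed y, x³ = 29·y³ − 1, so a solution requires the RHS to be a perfect cube.
Strategy: iterate y from -30 to 30, compute RHS = 29·y³ − 1, and check whether it is a (positive or negative) perfect cube.
Check small values of y:
  y = 0: RHS = -1 = (-1)³ ⇒ x = -1 works.
  y = 1: RHS = 28 is not a perfect cube.
  y = -1: RHS = -30 is not a perfect cube.
  y = 2: RHS = 231 is not a perfect cube.
  y = -2: RHS = -233 is not a perfect cube.
  y = 3: RHS = 782 is not a perfect cube.
  y = -3: RHS = -784 is not a perfect cube.
Continuing the search up to |y| = 30 finds no further solutions beyond those listed.
Collected solutions: (-1, 0).

Solutions (with |y| ≤ 30): (-1, 0).


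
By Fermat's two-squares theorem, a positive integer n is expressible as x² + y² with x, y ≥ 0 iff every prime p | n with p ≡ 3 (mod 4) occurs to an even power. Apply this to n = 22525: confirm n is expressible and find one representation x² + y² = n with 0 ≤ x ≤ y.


Step 1: Factor n = 22525 = 5^2 · 17 · 53.
Step 2: Check the mod-4 condition on each prime factor: 5 ≡ 1 (mod 4), exponent 2; 17 ≡ 1 (mod 4), exponent 1; 53 ≡ 1 (mod 4), exponent 1.
All primes ≡ 3 (mod 4) appear to even exponent (or don't appear), so by the two-squares theorem n IS expressible as a sum of two squares.
Step 3: Build a representation. Group n = k² · m with k = 5 and m = 17 · 53 = 901 (a product of primes ≡ 1 (mod 4)); a representation of m scales to one of n via (k·x)² + (k·y)² = k²(x² + y²). Each prime p ≡ 1 (mod 4) is itself a sum of two squares; find a² by testing p − a² for a perfect square:
  17: 17 − 1² = 16 = 4² ⇒ 17 = 1² + 4².
  53: 53 − 1² = 52, 53 − 2² = 49 = 7² ⇒ 53 = 2² + 7².
  Combine using the Brahmagupta–Fibonacci identity (a² + b²)(c² + d²) = (ac − bd)² + (ad + bc)² = (ac + bd)² + (ad − bc)²:
  17 · 53 = 901: from (1² + 4²)(2² + 7²), take (1·2 − 4·7, 1·7 + 4·2) = (2 − 28, 7 + 8) = (-26, 15); dropping signs (only squares matter) gives (26, 15); check 26² + 15² = 676 + 225 = 901 ✓.
  Scale by k = 5: (5·26, 5·15) = (130, 75).
Step 4: Order so x ≤ y and verify: 75² + 130² = 5625 + 16900 = 22525 = n. ✓

n = 22525 = 75² + 130² (one valid representation with x ≤ y).


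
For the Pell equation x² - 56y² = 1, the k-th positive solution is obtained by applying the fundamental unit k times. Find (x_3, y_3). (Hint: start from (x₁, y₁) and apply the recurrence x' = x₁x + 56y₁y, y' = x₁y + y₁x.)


Step 1: Find the fundamental solution (x₁, y₁) of x² - 56y² = 1.
  Expand √56 as a continued fraction. a₀ = ⌊√56⌋ = 7; iterate m_{k+1} = d_k·a_k − m_k, d_{k+1} = (56 − m_{k+1}²)/d_k, a_{k+1} = ⌊(a₀ + m_{k+1})/d_{k+1}⌋ (starting m₀ = 0, d₀ = 1), with convergents p_k = a_k·p_{k-1} + p_{k-2}, q_k = a_k·q_{k-1} + q_{k-2} (p₋₁ = 1, q₋₁ = 0):
  k = 0: a₀ = 7; p₀/q₀ = 7/1; p₀² − 56·q₀² = 49 − 56 = -7.
  k = 1: m = 7, d = 7, a = ⌊(7 + 7)/7⌋ = 2; p/q = (2·7 + 1)/(2·1 + 0) = 15/2; p² − 56·q² = 225 − 224 = 1.
  The first convergent with p² − 56·q² = 1 gives the fundamental solution (x₁, y₁) = (15, 2).
Step 2: Apply the recurrence (x_{n+1}, y_{n+1}) = (x₁x_n + 56y₁y_n, x₁y_n + y₁x_n) repeatedly.
  From (x_1, y_1) = (15, 2): x_2 = 15·15 + 56·2·2 = 449; y_2 = 15·2 + 2·15 = 60.
  From (x_2, y_2) = (449, 60): x_3 = 15·449 + 56·2·60 = 13455; y_3 = 15·60 + 2·449 = 1798.
Step 3: Verify x_3² - 56·y_3² = 181037025 - 181037024 = 1 (should be 1). ✓

(x_1, y_1) = (15, 2); (x_3, y_3) = (13455, 1798).


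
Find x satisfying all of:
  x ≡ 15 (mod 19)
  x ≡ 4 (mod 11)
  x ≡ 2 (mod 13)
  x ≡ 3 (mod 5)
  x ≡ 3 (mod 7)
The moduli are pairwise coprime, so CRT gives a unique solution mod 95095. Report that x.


Product of moduli M = 19 · 11 · 13 · 5 · 7 = 95095.
Merge one congruence at a time:
  Start: x ≡ 15 (mod 19).
  Combine with x ≡ 4 (mod 11); new modulus lcm = 209.
    Write x = 15 + 19·t and substitute into x ≡ 4 (mod 11): 19·t ≡ 4 − 15 = -11 (mod 11).
    Reduce coefficients mod 11: 8·t ≡ 0 (mod 11).
    The inverse of 8 mod 11 is 7 (since 8·7 = 56 = 5·11 + 1), so t ≡ 7·0 = 0 ≡ 0 (mod 11).
    Then x = 15 + 19·0 = 15, valid modulo lcm(19, 11) = 209: x ≡ 15 (mod 209).
  Combine with x ≡ 2 (mod 13); new modulus lcm = 2717.
    Write x = 15 + 209·t and substitute into x ≡ 2 (mod 13): 209·t ≡ 2 − 15 = -13 (mod 13).
    Reduce coefficients mod 13: 1·t ≡ 0 (mod 13).
    So t ≡ 0 (mod 13).
    Then x = 15 + 209·0 = 15, valid modulo lcm(209, 13) = 2717: x ≡ 15 (mod 2717).
  Combine with x ≡ 3 (mod 5); new modulus lcm = 13585.
    Write x = 15 + 2717·t and substitute into x ≡ 3 (mod 5): 2717·t ≡ 3 − 15 = -12 (mod 5).
    Reduce coefficients mod 5: 2·t ≡ 3 (mod 5).
    The inverse of 2 mod 5 is 3 (since 2·3 = 6 = 1·5 + 1), so t ≡ 3·3 = 9 ≡ 4 (mod 5).
    Then x = 15 + 2717·4 = 10883, valid modulo lcm(2717, 5) = 13585: x ≡ 10883 (mod 13585).
  Combine with x ≡ 3 (mod 7); new modulus lcm = 95095.
    Write x = 10883 + 13585·t and substitute into x ≡ 3 (mod 7): 13585·t ≡ 3 − 10883 = -10880 (mod 7).
    Reduce coefficients mod 7: 5·t ≡ 5 (mod 7).
    The inverse of 5 mod 7 is 3 (since 5·3 = 15 = 2·7 + 1), so t ≡ 3·5 = 15 ≡ 1 (mod 7).
    Then x = 10883 + 13585·1 = 24468, valid modulo lcm(13585, 7) = 95095: x ≡ 24468 (mod 95095).
Verify against each original: 24468 mod 19 = 15, 24468 mod 11 = 4, 24468 mod 13 = 2, 24468 mod 5 = 3, 24468 mod 7 = 3.

x ≡ 24468 (mod 95095).


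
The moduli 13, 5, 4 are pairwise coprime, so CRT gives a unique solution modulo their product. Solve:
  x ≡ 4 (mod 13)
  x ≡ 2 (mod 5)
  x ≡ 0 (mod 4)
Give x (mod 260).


Moduli 13, 5, 4 are pairwise coprime; by CRT there is a unique solution modulo M = 13 · 5 · 4 = 260.
Solve pairwise, accumulating the modulus:
  Start with x ≡ 4 (mod 13).
  Combine with x ≡ 2 (mod 5): since gcd(13, 5) = 1, we get a unique residue mod 65.
    Write x = 4 + 13·t and substitute into x ≡ 2 (mod 5): 13·t ≡ 2 − 4 = -2 (mod 5).
    Reduce coefficients mod 5: 3·t ≡ 3 (mod 5).
    The inverse of 3 mod 5 is 2 (since 3·2 = 6 = 1·5 + 1), so t ≡ 2·3 = 6 ≡ 1 (mod 5).
    Then x = 4 + 13·1 = 17, valid modulo lcm(13, 5) = 65: x ≡ 17 (mod 65).
  Combine with x ≡ 0 (mod 4): since gcd(65, 4) = 1, we get a unique residue mod 260.
    Write x = 17 + 65·t and substitute into x ≡ 0 (mod 4): 65·t ≡ 0 − 17 = -17 (mod 4).
    Reduce coefficients mod 4: 1·t ≡ 3 (mod 4).
    So t ≡ 3 (mod 4).
    Then x = 17 + 65·3 = 212, valid modulo lcm(65, 4) = 260: x ≡ 212 (mod 260).
Verify: 212 mod 13 = 4 ✓, 212 mod 5 = 2 ✓, 212 mod 4 = 0 ✓.

x ≡ 212 (mod 260).


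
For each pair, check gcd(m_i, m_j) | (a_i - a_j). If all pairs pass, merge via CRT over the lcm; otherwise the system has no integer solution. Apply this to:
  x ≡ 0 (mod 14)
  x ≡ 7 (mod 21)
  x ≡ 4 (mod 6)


Moduli 14, 21, 6 are not pairwise coprime, so CRT works modulo lcm(m_i) when all pairwise compatibility conditions hold.
Pairwise compatibility: gcd(m_i, m_j) must divide a_i - a_j for every pair.
Merge one congruence at a time:
  Start: x ≡ 0 (mod 14).
  Combine with x ≡ 7 (mod 21): gcd(14, 21) = 7; 7 - 0 = 7, which IS divisible by 7, so compatible.
    Write x = 0 + 14·t and substitute into x ≡ 7 (mod 21): 14·t ≡ 7 − 0 = 7 (mod 21).
    Divide the congruence (and modulus) by g = 7: 2·t ≡ 1 (mod 3).
    The inverse of 2 mod 3 is 2 (since 2·2 = 4 = 1·3 + 1), so t ≡ 2·1 = 2 ≡ 2 (mod 3).
    Then x = 0 + 14·2 = 28, valid modulo lcm(14, 21) = 42: x ≡ 28 (mod 42).
  Combine with x ≡ 4 (mod 6): gcd(42, 6) = 6; 4 - 28 = -24, which IS divisible by 6, so compatible.
    Write x = 28 + 42·t and substitute into x ≡ 4 (mod 6): 42·t ≡ 4 − 28 = -24 (mod 6).
    Divide the congruence (and modulus) by g = 6: 7·t ≡ -4 (mod 1).
    Modulo 1 every t works; take t = 0.
    Then x = 28 + 42·0 = 28, valid modulo lcm(42, 6) = 42: x ≡ 28 (mod 42).
Verify: 28 mod 14 = 0, 28 mod 21 = 7, 28 mod 6 = 4.

x ≡ 28 (mod 42).


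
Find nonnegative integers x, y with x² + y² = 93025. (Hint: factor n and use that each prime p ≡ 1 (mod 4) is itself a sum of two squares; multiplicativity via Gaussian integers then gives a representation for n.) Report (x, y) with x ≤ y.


Step 1: Factor n = 93025 = 5^2 · 61^2.
Step 2: Check the mod-4 condition on each prime factor: 5 ≡ 1 (mod 4), exponent 2; 61 ≡ 1 (mod 4), exponent 2.
All primes ≡ 3 (mod 4) appear to even exponent (or don't appear), so by the two-squares theorem n IS expressible as a sum of two squares.
Step 3: Build a representation. Group n = k² · m with k = 5 and m = 61 · 61 = 3721 (a product of primes ≡ 1 (mod 4)); a representation of m scales to one of n via (k·x)² + (k·y)² = k²(x² + y²). Each prime p ≡ 1 (mod 4) is itself a sum of two squares; find a² by testing p − a² for a perfect square:
  61: 61 − 1² = 60, 61 − 2² = 57, 61 − 3² = 52, 61 − 4² = 45, 61 − 5² = 36 = 6² ⇒ 61 = 5² + 6².
  Combine using the Brahmagupta–Fibonacci identity (a² + b²)(c² + d²) = (ac − bd)² + (ad + bc)² = (ac + bd)² + (ad − bc)²:
  61 · 61 = 3721: from (5² + 6²)(5² + 6²), take (5·5 − 6·6, 5·6 + 6·5) = (25 − 36, 30 + 30) = (-11, 60); dropping signs (only squares matter) gives (11, 60); check 11² + 60² = 121 + 3600 = 3721 ✓.
  Scale by k = 5: (5·11, 5·60) = (55, 300).
Step 4: Order so x ≤ y and verify: 55² + 300² = 3025 + 90000 = 93025 = n. ✓

n = 93025 = 55² + 300² (one valid representation with x ≤ y).


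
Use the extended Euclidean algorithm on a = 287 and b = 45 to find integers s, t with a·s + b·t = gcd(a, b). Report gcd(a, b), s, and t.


Euclidean algorithm on (287, 45) — divide until remainder is 0:
  287 = 6 · 45 + 17
  45 = 2 · 17 + 11
  17 = 1 · 11 + 6
  11 = 1 · 6 + 5
  6 = 1 · 5 + 1
  5 = 5 · 1 + 0
gcd(287, 45) = 1.
Track Bezout coefficients alongside the remainders: start with r₀ = 287 = a·1 + b·0 (s = 1, t = 0) and r₁ = 45 = a·0 + b·1 (s = 0, t = 1); each new remainder r_{k+1} = r_{k-1} − q_k·r_k inherits s_{k+1} = s_{k-1} − q_k·s_k, t_{k+1} = t_{k-1} − q_k·t_k, so r_k = a·s_k + b·t_k at every step:
  q = 6: r = 17, s = 1 − 6·0 = 1, t = 0 − 6·1 = -6  (check: 287·1 + 45·(-6) = 17)
  q = 2: r = 11, s = 0 − 2·1 = -2, t = 1 − 2·(-6) = 13  (check: 287·(-2) + 45·13 = 11)
  q = 1: r = 6, s = 1 − 1·(-2) = 3, t = -6 − 1·13 = -19  (check: 287·3 + 45·(-19) = 6)
  q = 1: r = 5, s = -2 − 1·3 = -5, t = 13 − 1·(-19) = 32  (check: 287·(-5) + 45·32 = 5)
  q = 1: r = 1, s = 3 − 1·(-5) = 8, t = -19 − 1·32 = -51  (check: 287·8 + 45·(-51) = 1)
The row with r = 1 (the gcd) gives the Bezout coefficients s = 8, t = -51.
Result: 287 · (8) + 45 · (-51) = 1.

gcd(287, 45) = 1; s = 8, t = -51 (check: 287·8 + 45·(-51) = 1).
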